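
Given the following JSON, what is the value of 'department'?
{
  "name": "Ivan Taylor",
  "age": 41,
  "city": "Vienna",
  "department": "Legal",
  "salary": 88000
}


Looking up field 'department'
Value: Legal

Legal


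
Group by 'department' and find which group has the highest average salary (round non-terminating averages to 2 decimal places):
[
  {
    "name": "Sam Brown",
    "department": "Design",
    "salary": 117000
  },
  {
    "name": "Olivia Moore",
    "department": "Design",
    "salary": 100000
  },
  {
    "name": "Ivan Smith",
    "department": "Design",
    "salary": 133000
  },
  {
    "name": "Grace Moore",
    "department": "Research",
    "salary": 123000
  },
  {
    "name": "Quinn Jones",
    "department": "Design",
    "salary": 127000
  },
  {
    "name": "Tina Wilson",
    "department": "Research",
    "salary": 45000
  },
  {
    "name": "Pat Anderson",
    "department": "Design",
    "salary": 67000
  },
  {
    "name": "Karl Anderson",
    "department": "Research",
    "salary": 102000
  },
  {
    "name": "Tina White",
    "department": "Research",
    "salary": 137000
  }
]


Group by: department

Groups:
  Design: 5 people, avg salary = 544000/5 = $108800
  Research: 4 people, avg salary = 407000/4 = $101750

Highest average salary: Design ($108800)

Design ($108800)


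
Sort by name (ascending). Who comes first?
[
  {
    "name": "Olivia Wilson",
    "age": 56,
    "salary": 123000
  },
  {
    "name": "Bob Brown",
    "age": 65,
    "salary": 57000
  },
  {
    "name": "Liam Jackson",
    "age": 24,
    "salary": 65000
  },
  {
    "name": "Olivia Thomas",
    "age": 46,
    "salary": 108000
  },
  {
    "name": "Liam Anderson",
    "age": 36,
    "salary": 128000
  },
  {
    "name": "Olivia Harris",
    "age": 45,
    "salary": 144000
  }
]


Sort by: name (ascending)

Sorted order:
  1. Bob Brown (name = Bob Brown)
  2. Liam Anderson (name = Liam Anderson)
  3. Liam Jackson (name = Liam Jackson)
  4. Olivia Harris (name = Olivia Harris)
  5. Olivia Thomas (name = Olivia Thomas)
  6. Olivia Wilson (name = Olivia Wilson)

First: Bob Brown

Bob Brown


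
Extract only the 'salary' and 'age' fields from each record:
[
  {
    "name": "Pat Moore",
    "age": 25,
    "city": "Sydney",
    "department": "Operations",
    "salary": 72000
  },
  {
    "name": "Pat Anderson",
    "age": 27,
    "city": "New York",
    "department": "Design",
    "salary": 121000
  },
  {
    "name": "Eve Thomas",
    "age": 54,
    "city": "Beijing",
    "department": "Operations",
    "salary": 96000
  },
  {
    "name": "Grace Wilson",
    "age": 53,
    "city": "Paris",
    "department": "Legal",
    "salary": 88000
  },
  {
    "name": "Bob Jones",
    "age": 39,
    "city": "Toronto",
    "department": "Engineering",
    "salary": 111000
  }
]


Original: 5 records with fields: name, age, city, department, salary
Keep: ['salary', 'age']
Drop: ['name', 'city', 'department']
Result: 5 records, 2 fields each

[
  {
    "salary": 72000,
    "age": 25
  },
  {
    "salary": 121000,
    "age": 27
  },
  {
    "salary": 96000,
    "age": 54
  },
  {
    "salary": 88000,
    "age": 53
  },
  {
    "salary": 111000,
    "age": 39
  }
]


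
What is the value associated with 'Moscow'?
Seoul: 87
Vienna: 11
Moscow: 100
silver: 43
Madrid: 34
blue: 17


Looking up key 'Moscow'
Value: 100

100


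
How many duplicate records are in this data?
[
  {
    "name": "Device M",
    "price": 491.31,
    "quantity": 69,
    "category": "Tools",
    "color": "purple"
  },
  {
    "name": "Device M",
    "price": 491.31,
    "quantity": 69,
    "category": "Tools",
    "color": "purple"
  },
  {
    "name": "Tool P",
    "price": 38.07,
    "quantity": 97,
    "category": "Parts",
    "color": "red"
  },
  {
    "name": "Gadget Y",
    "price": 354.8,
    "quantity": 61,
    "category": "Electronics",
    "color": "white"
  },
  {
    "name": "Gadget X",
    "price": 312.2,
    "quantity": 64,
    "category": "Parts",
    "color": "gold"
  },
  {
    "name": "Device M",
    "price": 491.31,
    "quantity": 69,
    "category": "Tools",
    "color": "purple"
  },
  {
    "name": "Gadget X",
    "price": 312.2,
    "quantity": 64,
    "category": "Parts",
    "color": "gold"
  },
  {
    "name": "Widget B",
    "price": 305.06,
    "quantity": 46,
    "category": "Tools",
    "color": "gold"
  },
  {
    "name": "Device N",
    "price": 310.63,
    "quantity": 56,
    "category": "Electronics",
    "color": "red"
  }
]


Checking 9 records for duplicates:

  Row 1: Device M ($491.31, qty 69)
  Row 2: Device M ($491.31, qty 69) <-- DUPLICATE
  Row 3: Tool P ($38.07, qty 97)
  Row 4: Gadget Y ($354.8, qty 61)
  Row 5: Gadget X ($312.2, qty 64)
  Row 6: Device M ($491.31, qty 69) <-- DUPLICATE
  Row 7: Gadget X ($312.2, qty 64) <-- DUPLICATE
  Row 8: Widget B ($305.06, qty 46)
  Row 9: Device N ($310.63, qty 56)

Duplicates found: 3
Unique records: 6

3 duplicates, 6 unique


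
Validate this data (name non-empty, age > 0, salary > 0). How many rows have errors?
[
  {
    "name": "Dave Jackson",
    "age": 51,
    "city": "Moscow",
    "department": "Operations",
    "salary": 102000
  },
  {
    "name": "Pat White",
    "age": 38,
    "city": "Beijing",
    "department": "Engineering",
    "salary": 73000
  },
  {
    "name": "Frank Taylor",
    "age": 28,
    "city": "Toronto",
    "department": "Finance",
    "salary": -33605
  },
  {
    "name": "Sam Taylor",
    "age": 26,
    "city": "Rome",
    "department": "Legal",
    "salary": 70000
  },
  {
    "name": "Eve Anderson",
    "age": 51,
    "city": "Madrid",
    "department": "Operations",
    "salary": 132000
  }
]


Validating 5 records:
Rules: name non-empty, age > 0, salary > 0

  Row 1 (Dave Jackson): OK
  Row 2 (Pat White): OK
  Row 3 (Frank Taylor): negative salary: -33605
  Row 4 (Sam Taylor): OK
  Row 5 (Eve Anderson): OK

Total errors: 1

1 errors


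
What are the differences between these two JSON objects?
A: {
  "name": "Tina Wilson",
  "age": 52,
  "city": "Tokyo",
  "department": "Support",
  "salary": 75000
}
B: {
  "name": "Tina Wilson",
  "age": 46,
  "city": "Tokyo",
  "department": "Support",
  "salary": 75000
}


Comparing each field (in key order):
  name: same
  age: DIFFERENT
  city: same
  department: same
  salary: same
Differences:
  age: 52 -> 46

1 field(s) changed

1 change: age


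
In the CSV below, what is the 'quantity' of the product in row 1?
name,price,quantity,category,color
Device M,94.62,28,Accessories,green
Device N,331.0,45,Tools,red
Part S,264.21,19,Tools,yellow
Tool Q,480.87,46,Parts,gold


Query: Row 1 ('Device M'), column 'quantity'
Value: 28

28


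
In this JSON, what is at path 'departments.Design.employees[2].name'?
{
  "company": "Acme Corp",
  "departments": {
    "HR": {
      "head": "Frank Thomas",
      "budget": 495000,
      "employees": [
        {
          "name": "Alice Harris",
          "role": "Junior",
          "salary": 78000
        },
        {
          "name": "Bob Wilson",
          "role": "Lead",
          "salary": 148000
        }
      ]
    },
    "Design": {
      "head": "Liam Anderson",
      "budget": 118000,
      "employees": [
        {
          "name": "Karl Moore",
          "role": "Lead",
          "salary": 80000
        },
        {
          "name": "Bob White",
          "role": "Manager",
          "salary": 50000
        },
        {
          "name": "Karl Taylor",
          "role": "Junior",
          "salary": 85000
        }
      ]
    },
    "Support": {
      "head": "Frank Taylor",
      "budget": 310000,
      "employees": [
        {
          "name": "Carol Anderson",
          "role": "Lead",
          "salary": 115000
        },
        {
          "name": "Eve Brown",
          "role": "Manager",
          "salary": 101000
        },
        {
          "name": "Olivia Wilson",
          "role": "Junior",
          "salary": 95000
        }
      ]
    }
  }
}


Path: departments.Design.employees[2].name

Navigate:
  -> departments
  -> Design
  -> employees[2].name = 'Karl Taylor'

Karl Taylor


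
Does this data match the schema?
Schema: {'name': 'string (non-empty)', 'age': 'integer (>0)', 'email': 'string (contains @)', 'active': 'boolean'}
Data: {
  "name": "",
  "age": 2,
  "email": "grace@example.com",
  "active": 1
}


Validating each field against schema:
  name: FAIL ("" is an empty string)
  age: OK (positive integer)
  email: OK (string with @)
  active: FAIL (1 is not a boolean)

Result: INVALID (2 errors: name, active)

INVALID (2 errors: name, active)


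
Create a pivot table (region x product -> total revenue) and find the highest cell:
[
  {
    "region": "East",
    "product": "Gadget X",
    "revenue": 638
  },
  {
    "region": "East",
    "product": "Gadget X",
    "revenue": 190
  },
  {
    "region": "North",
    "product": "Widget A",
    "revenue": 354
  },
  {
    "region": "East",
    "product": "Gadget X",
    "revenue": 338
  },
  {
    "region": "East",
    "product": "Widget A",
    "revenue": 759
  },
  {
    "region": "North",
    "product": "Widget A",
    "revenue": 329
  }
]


Pivot: region (rows) x product (columns) -> total revenue

     Gadget X      Widget A    
East          1166           759  
North            0           683  

Highest: East / Gadget X = $1166

East / Gadget X = $1166


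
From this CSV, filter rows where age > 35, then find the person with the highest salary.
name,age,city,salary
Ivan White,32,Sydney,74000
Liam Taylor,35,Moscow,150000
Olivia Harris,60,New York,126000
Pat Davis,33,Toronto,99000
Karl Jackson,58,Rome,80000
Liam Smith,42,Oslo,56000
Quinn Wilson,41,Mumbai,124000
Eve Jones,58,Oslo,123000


Filter: age > 35
Sort by: salary (descending)

Filtered records (5):
  Olivia Harris, age 60, salary $126000
  Quinn Wilson, age 41, salary $124000
  Eve Jones, age 58, salary $123000
  Karl Jackson, age 58, salary $80000
  Liam Smith, age 42, salary $56000

Highest salary: Olivia Harris ($126000)

Olivia Harris


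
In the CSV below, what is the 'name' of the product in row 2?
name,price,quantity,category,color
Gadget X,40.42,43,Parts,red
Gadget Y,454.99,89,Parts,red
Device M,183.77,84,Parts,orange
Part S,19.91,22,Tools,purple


Query: Row 2 ('Gadget Y'), column 'name'
Value: Gadget Y

Gadget Y


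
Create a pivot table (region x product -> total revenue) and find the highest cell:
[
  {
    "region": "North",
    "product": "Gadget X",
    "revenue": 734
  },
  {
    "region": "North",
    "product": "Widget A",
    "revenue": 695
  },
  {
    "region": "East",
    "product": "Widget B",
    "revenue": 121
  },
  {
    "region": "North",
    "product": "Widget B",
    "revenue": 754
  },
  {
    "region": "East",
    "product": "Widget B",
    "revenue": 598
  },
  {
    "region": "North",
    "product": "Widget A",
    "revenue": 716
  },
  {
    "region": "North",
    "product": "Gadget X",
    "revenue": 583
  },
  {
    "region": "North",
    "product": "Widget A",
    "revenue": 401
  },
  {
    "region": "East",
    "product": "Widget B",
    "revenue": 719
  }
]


Pivot: region (rows) x product (columns) -> total revenue

     Gadget X      Widget A      Widget B    
East             0             0          1438  
North         1317          1812           754  

Highest: North / Widget A = $1812

North / Widget A = $1812


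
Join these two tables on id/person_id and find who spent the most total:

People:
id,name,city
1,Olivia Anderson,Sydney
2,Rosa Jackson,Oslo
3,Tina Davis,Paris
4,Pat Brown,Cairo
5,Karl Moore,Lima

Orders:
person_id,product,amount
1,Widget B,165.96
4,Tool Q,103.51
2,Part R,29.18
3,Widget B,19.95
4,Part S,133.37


Join on: people.id = orders.person_id

Joined rows:
  Olivia Anderson (Sydney) bought Widget B for $165.96
  Pat Brown (Cairo) bought Tool Q for $103.51
  Rosa Jackson (Oslo) bought Part R for $29.18
  Tina Davis (Paris) bought Widget B for $19.95
  Pat Brown (Cairo) bought Part S for $133.37

Total per person:
  Pat Brown: $236.88
  Olivia Anderson: $165.96
  Rosa Jackson: $29.18
  Tina Davis: $19.95

Top spender: Pat Brown ($236.88)

Pat Brown ($236.88)


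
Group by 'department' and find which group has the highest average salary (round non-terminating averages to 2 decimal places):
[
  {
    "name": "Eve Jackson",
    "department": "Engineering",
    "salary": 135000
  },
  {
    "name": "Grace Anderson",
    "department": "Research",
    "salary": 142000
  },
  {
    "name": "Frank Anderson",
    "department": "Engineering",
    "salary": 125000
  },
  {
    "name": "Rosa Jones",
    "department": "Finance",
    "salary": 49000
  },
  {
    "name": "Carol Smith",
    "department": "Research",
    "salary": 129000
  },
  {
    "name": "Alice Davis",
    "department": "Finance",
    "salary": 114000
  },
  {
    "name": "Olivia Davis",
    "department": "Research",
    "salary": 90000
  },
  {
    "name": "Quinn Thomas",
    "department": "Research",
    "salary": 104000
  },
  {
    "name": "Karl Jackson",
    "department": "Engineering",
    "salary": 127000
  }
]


Group by: department

Groups:
  Engineering: 3 people, avg salary = 387000/3 = $129000
  Finance: 2 people, avg salary = 163000/2 = $81500
  Research: 4 people, avg salary = 465000/4 = $116250

Highest average salary: Engineering ($129000)

Engineering ($129000)


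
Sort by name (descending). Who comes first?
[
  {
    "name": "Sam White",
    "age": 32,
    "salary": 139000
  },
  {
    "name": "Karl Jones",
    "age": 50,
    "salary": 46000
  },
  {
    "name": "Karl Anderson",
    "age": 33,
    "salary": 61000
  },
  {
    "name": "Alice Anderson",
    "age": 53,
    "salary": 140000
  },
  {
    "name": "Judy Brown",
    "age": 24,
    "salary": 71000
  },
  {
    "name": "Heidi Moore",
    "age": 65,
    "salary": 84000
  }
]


Sort by: name (descending)

Sorted order:
  1. Sam White (name = Sam White)
  2. Karl Jones (name = Karl Jones)
  3. Karl Anderson (name = Karl Anderson)
  4. Judy Brown (name = Judy Brown)
  5. Heidi Moore (name = Heidi Moore)
  6. Alice Anderson (name = Alice Anderson)

First: Sam White

Sam White


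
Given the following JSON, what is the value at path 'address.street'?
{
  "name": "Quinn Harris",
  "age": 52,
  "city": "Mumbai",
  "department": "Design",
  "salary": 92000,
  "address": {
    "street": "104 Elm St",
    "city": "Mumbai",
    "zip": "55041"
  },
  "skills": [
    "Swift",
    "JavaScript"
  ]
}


Query: address.street
Path: address -> street
Value: 104 Elm St

104 Elm St


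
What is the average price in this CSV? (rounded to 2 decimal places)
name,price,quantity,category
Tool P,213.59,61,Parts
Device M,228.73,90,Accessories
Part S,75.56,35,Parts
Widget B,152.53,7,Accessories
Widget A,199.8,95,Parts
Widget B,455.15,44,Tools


Computing average price:
Values: [213.59, 228.73, 75.56, 152.53, 199.8, 455.15]
Sum = 1325.36
Count = 6
Average = 1325.36/6 ≈ 220.89 (rounded to 2 decimal places)

220.89


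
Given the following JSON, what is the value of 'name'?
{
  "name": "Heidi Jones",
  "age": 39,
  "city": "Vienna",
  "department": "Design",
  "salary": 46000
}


Looking up field 'name'
Value: Heidi Jones

Heidi Jones


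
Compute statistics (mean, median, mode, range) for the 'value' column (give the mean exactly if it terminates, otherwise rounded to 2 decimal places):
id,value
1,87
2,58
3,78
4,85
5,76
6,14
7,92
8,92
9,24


Data: [87, 58, 78, 85, 76, 14, 92, 92, 24]
Count: 9
Sum: 606
Mean: 606/9 ≈ 67.33 (rounded to 2 decimal places)
Sorted: [14, 24, 58, 76, 78, 85, 87, 92, 92]
Median: 78.0
Mode: 92 (2 times)
Range: 92 - 14 = 78
Min: 14, Max: 92

mean≈67.33, median=78.0, mode=92, range=78


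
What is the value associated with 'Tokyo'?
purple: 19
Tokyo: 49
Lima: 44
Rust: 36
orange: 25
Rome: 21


Looking up key 'Tokyo'
Value: 49

49


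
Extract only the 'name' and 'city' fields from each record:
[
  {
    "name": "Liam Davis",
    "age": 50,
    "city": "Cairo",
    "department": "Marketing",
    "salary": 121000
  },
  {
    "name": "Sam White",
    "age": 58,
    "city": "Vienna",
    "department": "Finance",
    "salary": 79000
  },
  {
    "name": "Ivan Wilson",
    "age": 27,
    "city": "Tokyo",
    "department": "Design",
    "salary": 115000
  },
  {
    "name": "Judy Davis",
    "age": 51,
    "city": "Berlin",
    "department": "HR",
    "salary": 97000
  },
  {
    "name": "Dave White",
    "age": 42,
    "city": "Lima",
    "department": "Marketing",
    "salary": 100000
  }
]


Original: 5 records with fields: name, age, city, department, salary
Keep: ['name', 'city']
Drop: ['age', 'department', 'salary']
Result: 5 records, 2 fields each

[
  {
    "name": "Liam Davis",
    "city": "Cairo"
  },
  {
    "name": "Sam White",
    "city": "Vienna"
  },
  {
    "name": "Ivan Wilson",
    "city": "Tokyo"
  },
  {
    "name": "Judy Davis",
    "city": "Berlin"
  },
  {
    "name": "Dave White",
    "city": "Lima"
  }
]


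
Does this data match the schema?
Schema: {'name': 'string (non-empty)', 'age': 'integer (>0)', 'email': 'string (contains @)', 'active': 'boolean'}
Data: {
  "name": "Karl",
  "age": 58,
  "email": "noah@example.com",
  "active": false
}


Validating each field against schema:
  name: OK (non-empty string)
  age: OK (positive integer)
  email: OK (string with @)
  active: OK (boolean)

Result: VALID

VALID


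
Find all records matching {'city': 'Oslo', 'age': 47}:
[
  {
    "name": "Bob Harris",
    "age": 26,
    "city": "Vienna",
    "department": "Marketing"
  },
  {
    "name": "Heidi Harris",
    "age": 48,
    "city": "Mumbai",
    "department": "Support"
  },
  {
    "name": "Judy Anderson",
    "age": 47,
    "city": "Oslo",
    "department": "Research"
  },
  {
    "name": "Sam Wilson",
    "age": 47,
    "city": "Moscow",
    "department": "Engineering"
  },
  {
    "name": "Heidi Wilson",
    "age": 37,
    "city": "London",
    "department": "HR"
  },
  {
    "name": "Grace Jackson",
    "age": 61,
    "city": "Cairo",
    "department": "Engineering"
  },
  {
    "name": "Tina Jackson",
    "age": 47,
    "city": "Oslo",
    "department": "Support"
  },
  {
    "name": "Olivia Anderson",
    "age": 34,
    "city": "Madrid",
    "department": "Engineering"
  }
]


Search criteria: {'city': 'Oslo', 'age': 47}

Checking 8 records:
  Bob Harris: {city: Vienna, age: 26}
  Heidi Harris: {city: Mumbai, age: 48}
  Judy Anderson: {city: Oslo, age: 47} <-- MATCH
  Sam Wilson: {city: Moscow, age: 47}
  Heidi Wilson: {city: London, age: 37}
  Grace Jackson: {city: Cairo, age: 61}
  Tina Jackson: {city: Oslo, age: 47} <-- MATCH
  Olivia Anderson: {city: Madrid, age: 34}

Matches: ["Judy Anderson", "Tina Jackson"]

["Judy Anderson", "Tina Jackson"]


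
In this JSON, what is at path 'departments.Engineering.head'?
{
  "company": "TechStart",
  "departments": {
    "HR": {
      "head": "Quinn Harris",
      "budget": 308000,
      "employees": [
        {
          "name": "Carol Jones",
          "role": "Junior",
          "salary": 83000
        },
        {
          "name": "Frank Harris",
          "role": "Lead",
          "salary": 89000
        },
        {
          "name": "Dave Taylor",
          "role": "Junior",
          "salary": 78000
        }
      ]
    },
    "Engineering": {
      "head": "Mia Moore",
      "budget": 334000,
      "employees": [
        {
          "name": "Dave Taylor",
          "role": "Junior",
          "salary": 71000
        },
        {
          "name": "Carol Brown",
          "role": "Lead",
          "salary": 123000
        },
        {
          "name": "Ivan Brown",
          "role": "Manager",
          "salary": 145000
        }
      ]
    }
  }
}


Path: departments.Engineering.head

Navigate:
  -> departments
  -> Engineering
  -> head = 'Mia Moore'

Mia Moore


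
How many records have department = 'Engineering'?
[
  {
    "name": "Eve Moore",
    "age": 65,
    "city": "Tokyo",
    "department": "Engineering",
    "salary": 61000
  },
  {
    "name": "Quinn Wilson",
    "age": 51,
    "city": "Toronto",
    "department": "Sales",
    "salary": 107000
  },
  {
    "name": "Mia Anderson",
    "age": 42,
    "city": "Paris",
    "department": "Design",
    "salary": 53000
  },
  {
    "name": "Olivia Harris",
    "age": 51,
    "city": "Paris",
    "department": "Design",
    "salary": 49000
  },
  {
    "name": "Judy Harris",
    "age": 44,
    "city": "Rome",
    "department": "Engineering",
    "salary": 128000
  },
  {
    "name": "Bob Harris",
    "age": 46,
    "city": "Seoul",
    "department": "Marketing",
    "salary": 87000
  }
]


Data: 6 records
Condition: department = 'Engineering'

Checking each record:
  Eve Moore: Engineering MATCH
  Quinn Wilson: Sales
  Mia Anderson: Design
  Olivia Harris: Design
  Judy Harris: Engineering MATCH
  Bob Harris: Marketing

Count: 2

2


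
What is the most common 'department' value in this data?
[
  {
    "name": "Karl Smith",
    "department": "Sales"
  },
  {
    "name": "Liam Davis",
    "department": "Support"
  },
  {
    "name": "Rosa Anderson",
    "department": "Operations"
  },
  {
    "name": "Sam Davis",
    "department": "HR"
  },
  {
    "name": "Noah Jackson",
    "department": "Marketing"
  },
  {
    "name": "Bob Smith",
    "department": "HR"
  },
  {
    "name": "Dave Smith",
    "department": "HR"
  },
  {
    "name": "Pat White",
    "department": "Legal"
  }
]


Counting 'department' values across 8 records:

  HR: 3 ###
  Sales: 1 #
  Support: 1 #
  Operations: 1 #
  Marketing: 1 #
  Legal: 1 #

Most common: HR (3 times)

HR (3 times)


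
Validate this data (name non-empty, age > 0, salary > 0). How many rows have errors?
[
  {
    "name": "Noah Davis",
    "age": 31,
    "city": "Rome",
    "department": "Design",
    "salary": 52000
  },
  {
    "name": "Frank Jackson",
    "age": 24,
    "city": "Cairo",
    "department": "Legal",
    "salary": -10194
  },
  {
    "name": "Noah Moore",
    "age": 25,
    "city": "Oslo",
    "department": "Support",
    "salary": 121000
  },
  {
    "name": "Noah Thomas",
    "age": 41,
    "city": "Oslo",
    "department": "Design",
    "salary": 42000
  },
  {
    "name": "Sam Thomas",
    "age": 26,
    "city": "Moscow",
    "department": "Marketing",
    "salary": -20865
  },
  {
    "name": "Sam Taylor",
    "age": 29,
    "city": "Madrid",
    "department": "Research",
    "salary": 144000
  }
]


Validating 6 records:
Rules: name non-empty, age > 0, salary > 0

  Row 1 (Noah Davis): OK
  Row 2 (Frank Jackson): negative salary: -10194
  Row 3 (Noah Moore): OK
  Row 4 (Noah Thomas): OK
  Row 5 (Sam Thomas): negative salary: -20865
  Row 6 (Sam Taylor): OK

Total errors: 2

2 errors


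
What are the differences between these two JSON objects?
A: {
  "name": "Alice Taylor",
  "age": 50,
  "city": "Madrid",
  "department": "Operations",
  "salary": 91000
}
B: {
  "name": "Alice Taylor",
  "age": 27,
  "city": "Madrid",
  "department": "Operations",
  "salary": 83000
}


Comparing each field (in key order):
  name: same
  age: DIFFERENT
  city: same
  department: same
  salary: DIFFERENT
Differences:
  age: 50 -> 27
  salary: 91000 -> 83000

2 field(s) changed

2 changes: age, salary


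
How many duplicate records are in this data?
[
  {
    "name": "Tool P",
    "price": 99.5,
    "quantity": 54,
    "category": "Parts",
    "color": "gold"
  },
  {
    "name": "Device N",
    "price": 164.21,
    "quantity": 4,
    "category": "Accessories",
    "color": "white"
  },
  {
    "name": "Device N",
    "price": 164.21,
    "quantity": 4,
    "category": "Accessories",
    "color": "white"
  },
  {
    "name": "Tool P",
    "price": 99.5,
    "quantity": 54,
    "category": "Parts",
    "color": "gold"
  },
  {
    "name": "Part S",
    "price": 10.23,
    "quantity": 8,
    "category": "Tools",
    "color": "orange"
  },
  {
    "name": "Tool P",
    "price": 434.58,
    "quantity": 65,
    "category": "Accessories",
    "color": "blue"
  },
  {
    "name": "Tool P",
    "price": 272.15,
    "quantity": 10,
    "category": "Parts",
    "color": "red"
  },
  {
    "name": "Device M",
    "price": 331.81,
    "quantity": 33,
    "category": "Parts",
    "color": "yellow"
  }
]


Checking 8 records for duplicates:

  Row 1: Tool P ($99.5, qty 54)
  Row 2: Device N ($164.21, qty 4)
  Row 3: Device N ($164.21, qty 4) <-- DUPLICATE
  Row 4: Tool P ($99.5, qty 54) <-- DUPLICATE
  Row 5: Part S ($10.23, qty 8)
  Row 6: Tool P ($434.58, qty 65)
  Row 7: Tool P ($272.15, qty 10)
  Row 8: Device M ($331.81, qty 33)

Duplicates found: 2
Unique records: 6

2 duplicates, 6 unique


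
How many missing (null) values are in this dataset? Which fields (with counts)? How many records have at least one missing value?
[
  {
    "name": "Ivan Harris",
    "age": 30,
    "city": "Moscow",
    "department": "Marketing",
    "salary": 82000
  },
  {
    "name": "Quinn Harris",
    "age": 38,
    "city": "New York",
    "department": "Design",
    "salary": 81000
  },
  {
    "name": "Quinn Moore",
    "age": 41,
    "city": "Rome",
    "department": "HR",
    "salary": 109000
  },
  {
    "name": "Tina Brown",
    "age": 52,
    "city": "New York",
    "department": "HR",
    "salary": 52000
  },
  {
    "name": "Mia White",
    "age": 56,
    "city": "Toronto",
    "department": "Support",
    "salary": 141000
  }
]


Checking for missing (null) values in 5 records:

  Ivan Harris: complete
  Quinn Harris: complete
  Quinn Moore: complete
  Tina Brown: complete
  Mia White: complete

Per field:
  name: 0 missing
  age: 0 missing
  city: 0 missing
  department: 0 missing
  salary: 0 missing

Total missing values: 0
Records with any missing: 0

0 missing values (none); 0 incomplete records


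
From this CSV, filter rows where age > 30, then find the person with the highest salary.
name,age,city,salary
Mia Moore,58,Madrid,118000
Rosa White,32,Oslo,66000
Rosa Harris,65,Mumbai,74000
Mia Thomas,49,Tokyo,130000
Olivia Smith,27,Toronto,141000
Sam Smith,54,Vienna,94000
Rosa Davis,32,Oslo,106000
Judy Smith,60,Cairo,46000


Filter: age > 30
Sort by: salary (descending)

Filtered records (7):
  Mia Thomas, age 49, salary $130000
  Mia Moore, age 58, salary $118000
  Rosa Davis, age 32, salary $106000
  Sam Smith, age 54, salary $94000
  Rosa Harris, age 65, salary $74000
  Rosa White, age 32, salary $66000
  Judy Smith, age 60, salary $46000

Highest salary: Mia Thomas ($130000)

Mia Thomas


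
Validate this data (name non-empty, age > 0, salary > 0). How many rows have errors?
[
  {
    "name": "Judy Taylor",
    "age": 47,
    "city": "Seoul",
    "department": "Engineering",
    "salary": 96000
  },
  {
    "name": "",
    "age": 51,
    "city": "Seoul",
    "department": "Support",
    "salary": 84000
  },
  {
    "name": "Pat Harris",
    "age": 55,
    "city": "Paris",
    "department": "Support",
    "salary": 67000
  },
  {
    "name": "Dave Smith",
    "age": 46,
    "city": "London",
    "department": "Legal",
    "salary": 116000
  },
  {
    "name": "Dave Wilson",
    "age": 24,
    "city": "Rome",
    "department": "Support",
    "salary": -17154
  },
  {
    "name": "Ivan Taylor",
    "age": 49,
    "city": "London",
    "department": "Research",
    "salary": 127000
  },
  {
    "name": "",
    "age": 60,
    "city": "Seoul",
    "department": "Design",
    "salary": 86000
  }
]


Validating 7 records:
Rules: name non-empty, age > 0, salary > 0

  Row 1 (Judy Taylor): OK
  Row 2 (???): empty name
  Row 3 (Pat Harris): OK
  Row 4 (Dave Smith): OK
  Row 5 (Dave Wilson): negative salary: -17154
  Row 6 (Ivan Taylor): OK
  Row 7 (???): empty name

Total errors: 3

3 errors


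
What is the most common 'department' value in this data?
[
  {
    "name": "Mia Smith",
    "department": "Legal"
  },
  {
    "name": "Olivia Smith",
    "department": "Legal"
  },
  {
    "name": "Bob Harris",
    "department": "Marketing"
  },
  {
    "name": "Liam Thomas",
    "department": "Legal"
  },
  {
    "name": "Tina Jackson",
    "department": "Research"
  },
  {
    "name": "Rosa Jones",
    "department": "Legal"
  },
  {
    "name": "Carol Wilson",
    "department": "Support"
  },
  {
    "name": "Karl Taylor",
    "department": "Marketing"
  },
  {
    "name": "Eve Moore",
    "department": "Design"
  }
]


Counting 'department' values across 9 records:

  Legal: 4 ####
  Marketing: 2 ##
  Research: 1 #
  Support: 1 #
  Design: 1 #

Most common: Legal (4 times)

Legal (4 times)


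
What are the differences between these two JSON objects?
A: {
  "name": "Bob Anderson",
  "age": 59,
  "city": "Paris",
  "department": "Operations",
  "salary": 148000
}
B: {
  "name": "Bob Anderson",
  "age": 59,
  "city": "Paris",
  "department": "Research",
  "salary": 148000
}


Comparing each field (in key order):
  name: same
  age: same
  city: same
  department: DIFFERENT
  salary: same
Differences:
  department: Operations -> Research

1 field(s) changed

1 change: department


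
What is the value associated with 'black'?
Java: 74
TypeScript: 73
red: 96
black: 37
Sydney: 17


Looking up key 'black'
Value: 37

37


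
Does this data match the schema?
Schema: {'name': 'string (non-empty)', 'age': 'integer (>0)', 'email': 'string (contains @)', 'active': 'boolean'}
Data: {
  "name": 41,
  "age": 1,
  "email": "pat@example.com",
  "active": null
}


Validating each field against schema:
  name: FAIL (41 is not a string)
  age: OK (positive integer)
  email: OK (string with @)
  active: FAIL (null is not a boolean)

Result: INVALID (2 errors: name, active)

INVALID (2 errors: name, active)


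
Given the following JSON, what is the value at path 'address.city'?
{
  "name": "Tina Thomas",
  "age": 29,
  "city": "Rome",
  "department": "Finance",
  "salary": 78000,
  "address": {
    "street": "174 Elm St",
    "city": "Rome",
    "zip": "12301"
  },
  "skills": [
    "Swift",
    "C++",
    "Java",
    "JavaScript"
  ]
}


Query: address.city
Path: address -> city
Value: Rome

Rome


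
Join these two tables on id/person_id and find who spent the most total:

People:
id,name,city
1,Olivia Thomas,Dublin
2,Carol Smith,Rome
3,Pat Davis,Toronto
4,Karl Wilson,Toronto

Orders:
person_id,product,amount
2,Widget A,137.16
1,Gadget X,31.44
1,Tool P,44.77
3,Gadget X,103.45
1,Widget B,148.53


Join on: people.id = orders.person_id

Joined rows:
  Carol Smith (Rome) bought Widget A for $137.16
  Olivia Thomas (Dublin) bought Gadget X for $31.44
  Olivia Thomas (Dublin) bought Tool P for $44.77
  Pat Davis (Toronto) bought Gadget X for $103.45
  Olivia Thomas (Dublin) bought Widget B for $148.53

Total per person:
  Olivia Thomas: $224.74
  Carol Smith: $137.16
  Pat Davis: $103.45

Top spender: Olivia Thomas ($224.74)

Olivia Thomas ($224.74)


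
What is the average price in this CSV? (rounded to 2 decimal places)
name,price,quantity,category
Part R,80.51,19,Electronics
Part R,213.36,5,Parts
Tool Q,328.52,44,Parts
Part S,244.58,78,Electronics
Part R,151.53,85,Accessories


Computing average price:
Values: [80.51, 213.36, 328.52, 244.58, 151.53]
Sum = 1018.50
Count = 5
Average = 1018.50/5 = 203.70

203.70


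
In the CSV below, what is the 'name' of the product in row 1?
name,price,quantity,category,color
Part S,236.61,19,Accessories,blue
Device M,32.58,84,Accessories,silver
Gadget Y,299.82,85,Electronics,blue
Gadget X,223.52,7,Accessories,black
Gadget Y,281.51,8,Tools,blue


Query: Row 1 ('Part S'), column 'name'
Value: Part S

Part S


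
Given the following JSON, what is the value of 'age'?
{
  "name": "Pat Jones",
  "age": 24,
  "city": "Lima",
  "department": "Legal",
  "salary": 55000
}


Looking up field 'age'
Value: 24

24


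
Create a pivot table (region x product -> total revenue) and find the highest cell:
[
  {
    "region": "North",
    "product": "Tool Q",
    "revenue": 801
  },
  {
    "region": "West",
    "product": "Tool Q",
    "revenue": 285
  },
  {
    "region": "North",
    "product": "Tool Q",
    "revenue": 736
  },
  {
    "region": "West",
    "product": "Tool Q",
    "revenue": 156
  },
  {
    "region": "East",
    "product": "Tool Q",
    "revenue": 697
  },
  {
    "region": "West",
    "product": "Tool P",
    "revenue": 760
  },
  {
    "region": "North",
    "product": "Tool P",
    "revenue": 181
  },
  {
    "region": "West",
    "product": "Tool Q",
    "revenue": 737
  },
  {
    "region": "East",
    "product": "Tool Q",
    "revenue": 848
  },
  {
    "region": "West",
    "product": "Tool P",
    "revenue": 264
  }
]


Pivot: region (rows) x product (columns) -> total revenue

     Tool P        Tool Q      
East             0          1545  
North          181          1537  
West          1024          1178  

Highest: East / Tool Q = $1545

East / Tool Q = $1545


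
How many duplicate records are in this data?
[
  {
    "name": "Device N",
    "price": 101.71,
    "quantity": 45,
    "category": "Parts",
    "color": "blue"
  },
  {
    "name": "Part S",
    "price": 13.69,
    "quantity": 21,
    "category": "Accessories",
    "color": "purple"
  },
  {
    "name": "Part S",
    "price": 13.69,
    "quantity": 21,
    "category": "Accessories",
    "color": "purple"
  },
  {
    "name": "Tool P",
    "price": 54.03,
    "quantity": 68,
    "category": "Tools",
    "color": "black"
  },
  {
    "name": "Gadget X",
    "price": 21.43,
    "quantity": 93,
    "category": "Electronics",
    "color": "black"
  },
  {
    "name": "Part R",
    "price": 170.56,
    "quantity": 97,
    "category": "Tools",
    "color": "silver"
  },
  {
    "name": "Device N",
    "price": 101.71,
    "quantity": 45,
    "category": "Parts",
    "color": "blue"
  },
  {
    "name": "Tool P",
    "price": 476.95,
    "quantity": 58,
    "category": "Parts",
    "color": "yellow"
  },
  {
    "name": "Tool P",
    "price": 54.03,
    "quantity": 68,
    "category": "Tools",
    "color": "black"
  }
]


Checking 9 records for duplicates:

  Row 1: Device N ($101.71, qty 45)
  Row 2: Part S ($13.69, qty 21)
  Row 3: Part S ($13.69, qty 21) <-- DUPLICATE
  Row 4: Tool P ($54.03, qty 68)
  Row 5: Gadget X ($21.43, qty 93)
  Row 6: Part R ($170.56, qty 97)
  Row 7: Device N ($101.71, qty 45) <-- DUPLICATE
  Row 8: Tool P ($476.95, qty 58)
  Row 9: Tool P ($54.03, qty 68) <-- DUPLICATE

Duplicates found: 3
Unique records: 6

3 duplicates, 6 unique


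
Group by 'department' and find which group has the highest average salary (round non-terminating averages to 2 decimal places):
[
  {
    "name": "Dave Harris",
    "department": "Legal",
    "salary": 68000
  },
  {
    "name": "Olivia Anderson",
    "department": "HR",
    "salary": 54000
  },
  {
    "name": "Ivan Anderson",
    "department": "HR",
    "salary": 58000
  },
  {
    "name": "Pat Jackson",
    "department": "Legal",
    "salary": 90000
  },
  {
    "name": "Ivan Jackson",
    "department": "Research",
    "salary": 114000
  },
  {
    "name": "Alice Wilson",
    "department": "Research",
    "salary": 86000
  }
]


Group by: department

Groups:
  HR: 2 people, avg salary = 112000/2 = $56000
  Legal: 2 people, avg salary = 158000/2 = $79000
  Research: 2 people, avg salary = 200000/2 = $100000

Highest average salary: Research ($100000)

Research ($100000)


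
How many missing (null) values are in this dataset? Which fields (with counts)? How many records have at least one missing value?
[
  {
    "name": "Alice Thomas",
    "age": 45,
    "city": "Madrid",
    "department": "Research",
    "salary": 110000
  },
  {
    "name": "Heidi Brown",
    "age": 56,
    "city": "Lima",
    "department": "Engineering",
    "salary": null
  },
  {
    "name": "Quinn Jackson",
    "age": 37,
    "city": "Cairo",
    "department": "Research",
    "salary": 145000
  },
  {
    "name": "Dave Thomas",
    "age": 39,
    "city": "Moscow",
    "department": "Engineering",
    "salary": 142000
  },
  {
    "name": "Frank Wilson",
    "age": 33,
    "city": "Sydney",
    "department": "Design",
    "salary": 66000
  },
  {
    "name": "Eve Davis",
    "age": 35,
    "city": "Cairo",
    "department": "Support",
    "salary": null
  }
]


Checking for missing (null) values in 6 records:

  Alice Thomas: complete
  Heidi Brown: salary
  Quinn Jackson: complete
  Dave Thomas: complete
  Frank Wilson: complete
  Eve Davis: salary

Per field:
  name: 0 missing
  age: 0 missing
  city: 0 missing
  department: 0 missing
  salary: 2 missing

Total missing values: 2
Records with any missing: 2

2 missing values (salary: 2); 2 incomplete records


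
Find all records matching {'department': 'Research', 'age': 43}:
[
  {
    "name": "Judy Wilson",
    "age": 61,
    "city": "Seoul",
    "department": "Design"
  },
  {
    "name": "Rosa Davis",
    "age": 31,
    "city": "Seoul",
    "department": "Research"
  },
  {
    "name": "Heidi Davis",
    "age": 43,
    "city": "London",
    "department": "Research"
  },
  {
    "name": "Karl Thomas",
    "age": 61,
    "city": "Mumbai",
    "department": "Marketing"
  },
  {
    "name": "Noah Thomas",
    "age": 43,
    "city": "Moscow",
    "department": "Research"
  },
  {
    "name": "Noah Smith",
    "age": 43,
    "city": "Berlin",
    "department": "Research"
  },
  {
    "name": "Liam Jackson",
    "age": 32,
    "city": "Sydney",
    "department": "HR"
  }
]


Search criteria: {'department': 'Research', 'age': 43}

Checking 7 records:
  Judy Wilson: {department: Design, age: 61}
  Rosa Davis: {department: Research, age: 31}
  Heidi Davis: {department: Research, age: 43} <-- MATCH
  Karl Thomas: {department: Marketing, age: 61}
  Noah Thomas: {department: Research, age: 43} <-- MATCH
  Noah Smith: {department: Research, age: 43} <-- MATCH
  Liam Jackson: {department: HR, age: 32}

Matches: ["Heidi Davis", "Noah Thomas", "Noah Smith"]

["Heidi Davis", "Noah Thomas", "Noah Smith"]


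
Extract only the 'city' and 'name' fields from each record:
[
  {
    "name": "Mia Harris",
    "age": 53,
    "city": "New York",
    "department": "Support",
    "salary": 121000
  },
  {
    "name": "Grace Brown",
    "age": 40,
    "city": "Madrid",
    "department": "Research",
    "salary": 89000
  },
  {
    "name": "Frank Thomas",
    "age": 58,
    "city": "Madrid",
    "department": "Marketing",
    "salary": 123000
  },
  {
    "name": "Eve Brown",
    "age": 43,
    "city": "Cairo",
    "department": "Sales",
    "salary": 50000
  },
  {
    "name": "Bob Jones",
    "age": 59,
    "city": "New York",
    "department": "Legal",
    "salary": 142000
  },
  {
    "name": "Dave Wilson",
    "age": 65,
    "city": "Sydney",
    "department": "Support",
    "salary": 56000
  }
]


Original: 6 records with fields: name, age, city, department, salary
Keep: ['city', 'name']
Drop: ['age', 'department', 'salary']
Result: 6 records, 2 fields each

[
  {
    "city": "New York",
    "name": "Mia Harris"
  },
  {
    "city": "Madrid",
    "name": "Grace Brown"
  },
  {
    "city": "Madrid",
    "name": "Frank Thomas"
  },
  {
    "city": "Cairo",
    "name": "Eve Brown"
  },
  {
    "city": "New York",
    "name": "Bob Jones"
  },
  {
    "city": "Sydney",
    "name": "Dave Wilson"
  }
]


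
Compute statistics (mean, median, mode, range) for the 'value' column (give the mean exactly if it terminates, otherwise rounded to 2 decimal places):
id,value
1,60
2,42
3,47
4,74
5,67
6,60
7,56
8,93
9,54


Data: [60, 42, 47, 74, 67, 60, 56, 93, 54]
Count: 9
Sum: 553
Mean: 553/9 ≈ 61.44 (rounded to 2 decimal places)
Sorted: [42, 47, 54, 56, 60, 60, 67, 74, 93]
Median: 60.0
Mode: 60 (2 times)
Range: 93 - 42 = 51
Min: 42, Max: 93

mean≈61.44, median=60.0, mode=60, range=51


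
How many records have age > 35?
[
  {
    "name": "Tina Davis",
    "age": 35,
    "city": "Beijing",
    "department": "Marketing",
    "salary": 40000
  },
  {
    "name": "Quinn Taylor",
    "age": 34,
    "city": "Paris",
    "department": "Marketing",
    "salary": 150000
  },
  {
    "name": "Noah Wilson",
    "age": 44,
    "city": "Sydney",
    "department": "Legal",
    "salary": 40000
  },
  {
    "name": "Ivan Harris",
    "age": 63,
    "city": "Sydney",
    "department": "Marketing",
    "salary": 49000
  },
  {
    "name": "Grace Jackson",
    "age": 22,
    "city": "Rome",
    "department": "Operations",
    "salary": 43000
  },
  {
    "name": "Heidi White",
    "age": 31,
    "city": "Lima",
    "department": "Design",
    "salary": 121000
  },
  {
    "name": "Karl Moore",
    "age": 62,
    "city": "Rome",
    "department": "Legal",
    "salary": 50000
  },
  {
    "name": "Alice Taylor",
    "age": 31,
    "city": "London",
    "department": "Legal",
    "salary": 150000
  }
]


Data: 8 records
Condition: age > 35

Checking each record:
  Tina Davis: 35
  Quinn Taylor: 34
  Noah Wilson: 44 MATCH
  Ivan Harris: 63 MATCH
  Grace Jackson: 22
  Heidi White: 31
  Karl Moore: 62 MATCH
  Alice Taylor: 31

Count: 3

3
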